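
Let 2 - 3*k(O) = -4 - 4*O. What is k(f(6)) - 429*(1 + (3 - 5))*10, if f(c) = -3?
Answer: 4288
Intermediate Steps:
k(O) = 2 + 4*O/3 (k(O) = 2/3 - (-4 - 4*O)/3 = 2/3 + (4/3 + 4*O/3) = 2 + 4*O/3)
k(f(6)) - 429*(1 + (3 - 5))*10 = (2 + (4/3)*(-3)) - 429*(1 + (3 - 5))*10 = (2 - 4) - 429*(1 - 2)*10 = -2 - (-429)*10 = -2 - 429*(-10) = -2 + 4290 = 4288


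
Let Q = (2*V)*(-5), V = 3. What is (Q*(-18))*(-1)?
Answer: -540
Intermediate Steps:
Q = -30 (Q = (2*3)*(-5) = 6*(-5) = -30)
(Q*(-18))*(-1) = -30*(-18)*(-1) = 540*(-1) = -540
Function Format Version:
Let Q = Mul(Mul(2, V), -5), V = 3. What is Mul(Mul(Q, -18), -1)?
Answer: -540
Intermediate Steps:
Q = -30 (Q = Mul(Mul(2, 3), -5) = Mul(6, -5) = -30)
Mul(Mul(Q, -18), -1) = Mul(Mul(-30, -18), -1) = Mul(540, -1) = -540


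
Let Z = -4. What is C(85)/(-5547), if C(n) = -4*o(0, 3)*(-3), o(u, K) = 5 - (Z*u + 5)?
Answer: 0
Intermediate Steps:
o(u, K) = 4*u (o(u, K) = 5 - (-4*u + 5) = 5 - (5 - 4*u) = 5 + (-5 + 4*u) = 4*u)
C(n) = 0 (C(n) = -16*0*(-3) = -4*0*(-3) = 0*(-3) = 0)
C(85)/(-5547) = 0/(-5547) = 0*(-1/5547) = 0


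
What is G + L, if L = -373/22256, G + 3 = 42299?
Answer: 941339403/22256 ≈ 42296.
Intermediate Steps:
G = 42296 (G = -3 + 42299 = 42296)
L = -373/22256 (L = -373*1/22256 = -373/22256 ≈ -0.016760)
G + L = 42296 - 373/22256 = 941339403/22256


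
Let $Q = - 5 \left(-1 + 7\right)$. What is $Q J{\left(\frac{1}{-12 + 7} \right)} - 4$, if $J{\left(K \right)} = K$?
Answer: $2$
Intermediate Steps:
$Q = -30$ ($Q = \left(-5\right) 6 = -30$)
$Q J{\left(\frac{1}{-12 + 7} \right)} - 4 = - \frac{30}{-12 + 7} - 4 = - \frac{30}{-5} - 4 = \left(-30\right) \left(- \frac{1}{5}\right) - 4 = 6 - 4 = 2$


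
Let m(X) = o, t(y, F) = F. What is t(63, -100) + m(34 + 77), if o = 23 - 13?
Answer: -90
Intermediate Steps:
o = 10
m(X) = 10
t(63, -100) + m(34 + 77) = -100 + 10 = -90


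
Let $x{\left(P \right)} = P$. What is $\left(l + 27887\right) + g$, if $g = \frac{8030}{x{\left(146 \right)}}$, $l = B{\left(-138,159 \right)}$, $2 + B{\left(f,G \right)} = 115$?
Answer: $28055$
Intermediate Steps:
$B{\left(f,G \right)} = 113$ ($B{\left(f,G \right)} = -2 + 115 = 113$)
$l = 113$
$g = 55$ ($g = \frac{8030}{146} = 8030 \cdot \frac{1}{146} = 55$)
$\left(l + 27887\right) + g = \left(113 + 27887\right) + 55 = 28000 + 55 = 28055$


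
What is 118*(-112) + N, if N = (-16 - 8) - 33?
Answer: -13273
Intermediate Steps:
N = -57 (N = -24 - 33 = -57)
118*(-112) + N = 118*(-112) - 57 = -13216 - 57 = -13273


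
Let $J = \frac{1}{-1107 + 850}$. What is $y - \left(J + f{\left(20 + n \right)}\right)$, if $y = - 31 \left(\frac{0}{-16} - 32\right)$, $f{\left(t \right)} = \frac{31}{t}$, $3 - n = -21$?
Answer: $\frac{11209613}{11308} \approx 991.3$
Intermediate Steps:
$n = 24$ ($n = 3 - -21 = 3 + 21 = 24$)
$J = - \frac{1}{257}$ ($J = \frac{1}{-257} = - \frac{1}{257} \approx -0.0038911$)
$y = 992$ ($y = - 31 \left(0 \left(- \frac{1}{16}\right) - 32\right) = - 31 \left(0 - 32\right) = \left(-31\right) \left(-32\right) = 992$)
$y - \left(J + f{\left(20 + n \right)}\right) = 992 - \left(- \frac{1}{257} + \frac{31}{20 + 24}\right) = 992 - \left(- \frac{1}{257} + \frac{31}{44}\right) = 992 - \frac{7923}{11308} = \frac{11209613}{11308}$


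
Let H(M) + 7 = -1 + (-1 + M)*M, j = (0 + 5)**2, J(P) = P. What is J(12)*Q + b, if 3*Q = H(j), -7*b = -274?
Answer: 16850/7 ≈ 2407.1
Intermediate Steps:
b = 274/7 (b = -1/7*(-274) = 274/7 ≈ 39.143)
j = 25 (j = 5**2 = 25)
H(M) = -8 + M*(-1 + M) (H(M) = -7 + (-1 + (-1 + M)*M) = -7 + (-1 + M*(-1 + M)) = -8 + M*(-1 + M))
Q = 592/3 (Q = (-8 + 25**2 - 1*25)/3 = (-8 + 625 - 25)/3 = (1/3)*592 = 592/3 ≈ 197.33)
J(12)*Q + b = 12*(592/3) + 274/7 = 2368 + 274/7 = 16850/7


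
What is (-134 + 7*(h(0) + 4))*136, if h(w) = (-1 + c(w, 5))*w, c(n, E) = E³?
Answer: -14416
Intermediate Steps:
h(w) = 124*w (h(w) = (-1 + 5³)*w = (-1 + 125)*w = 124*w)
(-134 + 7*(h(0) + 4))*136 = (-134 + 7*(124*0 + 4))*136 = (-134 + 7*(0 + 4))*136 = (-134 + 7*4)*136 = (-134 + 28)*136 = -106*136 = -14416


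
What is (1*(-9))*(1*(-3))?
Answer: 27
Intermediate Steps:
(1*(-9))*(1*(-3)) = -9*(-3) = 27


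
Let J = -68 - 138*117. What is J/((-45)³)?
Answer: 16214/91125 ≈ 0.17793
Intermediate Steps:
J = -16214 (J = -68 - 16146 = -16214)
J/((-45)³) = -16214/((-45)³) = -16214/(-91125) = -16214*(-1/91125) = 16214/91125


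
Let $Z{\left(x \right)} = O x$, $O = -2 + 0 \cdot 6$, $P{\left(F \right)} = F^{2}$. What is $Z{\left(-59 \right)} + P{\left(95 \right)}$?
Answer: $9143$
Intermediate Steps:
$O = -2$ ($O = -2 + 0 = -2$)
$Z{\left(x \right)} = - 2 x$
$Z{\left(-59 \right)} + P{\left(95 \right)} = \left(-2\right) \left(-59\right) + 95^{2} = 118 + 9025 = 9143$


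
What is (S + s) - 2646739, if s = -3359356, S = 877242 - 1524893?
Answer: -6653746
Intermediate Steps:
S = -647651
(S + s) - 2646739 = (-647651 - 3359356) - 2646739 = -4007007 - 2646739 = -6653746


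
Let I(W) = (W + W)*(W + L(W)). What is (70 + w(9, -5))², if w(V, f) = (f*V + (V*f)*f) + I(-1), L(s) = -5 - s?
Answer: 67600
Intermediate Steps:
I(W) = -10*W (I(W) = (W + W)*(W + (-5 - W)) = (2*W)*(-5) = -10*W)
w(V, f) = 10 + V*f + V*f² (w(V, f) = (f*V + (V*f)*f) - 10*(-1) = (V*f + V*f²) + 10 = 10 + V*f + V*f²)
(70 + w(9, -5))² = (70 + (10 + 9*(-5) + 9*(-5)²))² = (70 + (10 - 45 + 9*25))² = (70 + (10 - 45 + 225))² = (70 + 190)² = 260² = 67600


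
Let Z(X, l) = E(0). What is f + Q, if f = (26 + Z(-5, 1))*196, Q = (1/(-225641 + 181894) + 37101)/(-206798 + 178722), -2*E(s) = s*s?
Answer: 3128745958333/614120386 ≈ 5094.7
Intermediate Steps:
E(s) = -s**2/2 (E(s) = -s*s/2 = -s**2/2)
Z(X, l) = 0 (Z(X, l) = -1/2*0**2 = -1/2*0 = 0)
Q = -811528723/614120386 (Q = (1/(-43747) + 37101)/(-28076) = (-1/43747 + 37101)*(-1/28076) = (1623057446/43747)*(-1/28076) = -811528723/614120386 ≈ -1.3214)
f = 5096 (f = (26 + 0)*196 = 26*196 = 5096)
f + Q = 5096 - 811528723/614120386 = 3128745958333/614120386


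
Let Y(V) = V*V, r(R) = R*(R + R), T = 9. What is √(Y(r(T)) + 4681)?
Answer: 5*√1237 ≈ 175.85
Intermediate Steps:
r(R) = 2*R² (r(R) = R*(2*R) = 2*R²)
Y(V) = V²
√(Y(r(T)) + 4681) = √((2*9²)² + 4681) = √((2*81)² + 4681) = √(162² + 4681) = √(26244 + 4681) = √30925 = 5*√1237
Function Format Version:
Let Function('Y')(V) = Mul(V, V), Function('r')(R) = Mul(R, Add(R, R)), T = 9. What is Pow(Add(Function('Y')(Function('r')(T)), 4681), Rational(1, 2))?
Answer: Mul(5, Pow(1237, Rational(1, 2))) ≈ 175.85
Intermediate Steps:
Function('r')(R) = Mul(2, Pow(R, 2)) (Function('r')(R) = Mul(R, Mul(2, R)) = Mul(2, Pow(R, 2)))
Function('Y')(V) = Pow(V, 2)
Pow(Add(Function('Y')(Function('r')(T)), 4681), Rational(1, 2)) = Pow(Add(Pow(Mul(2, Pow(9, 2)), 2), 4681), Rational(1, 2)) = Pow(Add(Pow(Mul(2, 81), 2), 4681), Rational(1, 2)) = Pow(Add(Pow(162, 2), 4681), Rational(1, 2)) = Pow(Add(26244, 4681), Rational(1, 2)) = Pow(30925, Rational(1, 2)) = Mul(5, Pow(1237, Rational(1, 2)))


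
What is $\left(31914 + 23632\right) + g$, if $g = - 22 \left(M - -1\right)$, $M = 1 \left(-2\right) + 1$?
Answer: $55546$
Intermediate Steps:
$M = -1$ ($M = -2 + 1 = -1$)
$g = 0$ ($g = - 22 \left(-1 - -1\right) = - 22 \left(-1 + 1\right) = \left(-22\right) 0 = 0$)
$\left(31914 + 23632\right) + g = \left(31914 + 23632\right) + 0 = 55546 + 0 = 55546$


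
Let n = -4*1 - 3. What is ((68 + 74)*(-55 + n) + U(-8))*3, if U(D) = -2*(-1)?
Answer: -26406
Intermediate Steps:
n = -7 (n = -4 - 3 = -7)
U(D) = 2
((68 + 74)*(-55 + n) + U(-8))*3 = ((68 + 74)*(-55 - 7) + 2)*3 = (142*(-62) + 2)*3 = (-8804 + 2)*3 = -8802*3 = -26406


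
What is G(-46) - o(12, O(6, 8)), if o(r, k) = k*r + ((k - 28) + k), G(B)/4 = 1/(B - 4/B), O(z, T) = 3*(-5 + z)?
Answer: -3719/264 ≈ -14.087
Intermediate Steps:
O(z, T) = -15 + 3*z
G(B) = 4/(B - 4/B)
o(r, k) = -28 + 2*k + k*r (o(r, k) = k*r + ((-28 + k) + k) = k*r + (-28 + 2*k) = -28 + 2*k + k*r)
G(-46) - o(12, O(6, 8)) = 4*(-46)/(-4 + (-46)²) - (-28 + 2*(-15 + 3*6) + (-15 + 3*6)*12) = 4*(-46)/(-4 + 2116) - (-28 + 2*(-15 + 18) + (-15 + 18)*12) = 4*(-46)/2112 - (-28 + 2*3 + 3*12) = 4*(-46)*(1/2112) - (-28 + 6 + 36) = -23/264 - 1*14 = -23/264 - 14 = -3719/264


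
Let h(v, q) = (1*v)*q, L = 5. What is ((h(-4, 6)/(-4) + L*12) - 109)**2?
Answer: 1849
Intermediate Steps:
h(v, q) = q*v (h(v, q) = v*q = q*v)
((h(-4, 6)/(-4) + L*12) - 109)**2 = (((6*(-4))/(-4) + 5*12) - 109)**2 = ((-24*(-1/4) + 60) - 109)**2 = ((6 + 60) - 109)**2 = (66 - 109)**2 = (-43)**2 = 1849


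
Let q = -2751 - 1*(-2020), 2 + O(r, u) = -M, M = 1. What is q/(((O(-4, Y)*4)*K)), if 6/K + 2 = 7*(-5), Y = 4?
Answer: -27047/72 ≈ -375.65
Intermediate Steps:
O(r, u) = -3 (O(r, u) = -2 - 1*1 = -2 - 1 = -3)
q = -731 (q = -2751 + 2020 = -731)
K = -6/37 (K = 6/(-2 + 7*(-5)) = 6/(-2 - 35) = 6/(-37) = 6*(-1/37) = -6/37 ≈ -0.16216)
q/(((O(-4, Y)*4)*K)) = -731/(-3*4*(-6/37)) = -731/((-12*(-6/37))) = -731/72/37 = -731*37/72 = -27047/72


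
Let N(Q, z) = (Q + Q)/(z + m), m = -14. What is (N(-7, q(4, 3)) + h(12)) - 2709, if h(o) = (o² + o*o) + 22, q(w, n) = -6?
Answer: -23983/10 ≈ -2398.3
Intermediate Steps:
N(Q, z) = 2*Q/(-14 + z) (N(Q, z) = (Q + Q)/(z - 14) = (2*Q)/(-14 + z) = 2*Q/(-14 + z))
h(o) = 22 + 2*o² (h(o) = (o² + o²) + 22 = 2*o² + 22 = 22 + 2*o²)
(N(-7, q(4, 3)) + h(12)) - 2709 = (2*(-7)/(-14 - 6) + (22 + 2*12²)) - 2709 = (2*(-7)/(-20) + (22 + 2*144)) - 2709 = (2*(-7)*(-1/20) + (22 + 288)) - 2709 = (7/10 + 310) - 2709 = 3107/10 - 2709 = -23983/10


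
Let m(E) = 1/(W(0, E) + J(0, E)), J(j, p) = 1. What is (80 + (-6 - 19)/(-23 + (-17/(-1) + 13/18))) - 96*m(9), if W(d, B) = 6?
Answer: 9446/133 ≈ 71.023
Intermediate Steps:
m(E) = ⅐ (m(E) = 1/(6 + 1) = 1/7 = ⅐)
(80 + (-6 - 19)/(-23 + (-17/(-1) + 13/18))) - 96*m(9) = (80 + (-6 - 19)/(-23 + (-17/(-1) + 13/18))) - 96*⅐ = (80 - 25/(-23 + (-17*(-1) + 13*(1/18)))) - 96/7 = (80 - 25/(-23 + (17 + 13/18))) - 96/7 = (80 - 25/(-23 + 319/18)) - 96/7 = (80 - 25/(-95/18)) - 96/7 = (80 - 25*(-18/95)) - 96/7 = (80 + 90/19) - 96/7 = 1610/19 - 96/7 = 9446/133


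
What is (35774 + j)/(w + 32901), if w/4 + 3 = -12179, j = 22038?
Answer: -57812/15827 ≈ -3.6527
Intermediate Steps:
w = -48728 (w = -12 + 4*(-12179) = -12 - 48716 = -48728)
(35774 + j)/(w + 32901) = (35774 + 22038)/(-48728 + 32901) = 57812/(-15827) = 57812*(-1/15827) = -57812/15827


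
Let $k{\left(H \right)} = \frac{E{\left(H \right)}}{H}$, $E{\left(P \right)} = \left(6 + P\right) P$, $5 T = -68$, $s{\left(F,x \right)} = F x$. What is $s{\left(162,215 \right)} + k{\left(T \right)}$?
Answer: $\frac{174112}{5} \approx 34822.0$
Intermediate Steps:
$T = - \frac{68}{5}$ ($T = \frac{1}{5} \left(-68\right) = - \frac{68}{5} \approx -13.6$)
$E{\left(P \right)} = P \left(6 + P\right)$
$k{\left(H \right)} = 6 + H$ ($k{\left(H \right)} = \frac{H \left(6 + H\right)}{H} = 6 + H$)
$s{\left(162,215 \right)} + k{\left(T \right)} = 162 \cdot 215 + \left(6 - \frac{68}{5}\right) = 34830 - \frac{38}{5} = \frac{174112}{5}$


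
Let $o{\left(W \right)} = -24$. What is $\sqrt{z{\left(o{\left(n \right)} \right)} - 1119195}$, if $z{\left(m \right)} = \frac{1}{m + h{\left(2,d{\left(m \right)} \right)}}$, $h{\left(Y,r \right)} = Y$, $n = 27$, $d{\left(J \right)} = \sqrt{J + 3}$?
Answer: $\frac{i \sqrt{541690402}}{22} \approx 1057.9 i$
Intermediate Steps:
$d{\left(J \right)} = \sqrt{3 + J}$
$z{\left(m \right)} = \frac{1}{2 + m}$ ($z{\left(m \right)} = \frac{1}{m + 2} = \frac{1}{2 + m}$)
$\sqrt{z{\left(o{\left(n \right)} \right)} - 1119195} = \sqrt{\frac{1}{2 - 24} - 1119195} = \sqrt{\frac{1}{-22} - 1119195} = \sqrt{- \frac{1}{22} - 1119195} = \sqrt{- \frac{24622291}{22}} = \frac{i \sqrt{541690402}}{22}$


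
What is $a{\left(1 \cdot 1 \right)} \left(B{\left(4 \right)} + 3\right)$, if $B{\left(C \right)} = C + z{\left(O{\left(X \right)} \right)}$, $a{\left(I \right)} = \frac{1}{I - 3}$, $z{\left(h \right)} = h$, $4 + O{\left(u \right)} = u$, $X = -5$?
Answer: $1$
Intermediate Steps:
$O{\left(u \right)} = -4 + u$
$a{\left(I \right)} = \frac{1}{-3 + I}$
$B{\left(C \right)} = -9 + C$ ($B{\left(C \right)} = C - 9 = -9 + C$)
$a{\left(1 \cdot 1 \right)} \left(B{\left(4 \right)} + 3\right) = \frac{\left(-9 + 4\right) + 3}{-3 + 1 \cdot 1} = \frac{-5 + 3}{-3 + 1} = \frac{1}{-2} \left(-2\right) = \left(- \frac{1}{2}\right) \left(-2\right) = 1$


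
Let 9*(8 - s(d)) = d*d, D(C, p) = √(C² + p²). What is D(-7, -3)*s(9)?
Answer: -√58 ≈ -7.6158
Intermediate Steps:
s(d) = 8 - d²/9 (s(d) = 8 - d*d/9 = 8 - d²/9)
D(-7, -3)*s(9) = √((-7)² + (-3)²)*(8 - ⅑*9²) = √(49 + 9)*(8 - ⅑*81) = √58*(8 - 9) = √58*(-1) = -√58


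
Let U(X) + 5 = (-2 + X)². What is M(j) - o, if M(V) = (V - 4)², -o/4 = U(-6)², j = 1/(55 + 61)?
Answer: 187575713/13456 ≈ 13940.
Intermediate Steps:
U(X) = -5 + (-2 + X)²
j = 1/116 ≈ 0.0086207
o = -13924 (o = -4*(-5 + (-2 - 6)²)² = -4*(-5 + (-8)²)² = -4*(-5 + 64)² = -4*59² = -4*3481 = -13924)
M(V) = (-4 + V)²
M(j) - o = (-4 + 1/116)² - 1*(-13924) = (-463/116)² + 13924 = 214369/13456 + 13924 = 187575713/13456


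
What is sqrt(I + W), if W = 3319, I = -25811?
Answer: 2*I*sqrt(5623) ≈ 149.97*I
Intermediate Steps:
sqrt(I + W) = sqrt(-25811 + 3319) = sqrt(-22492) = 2*I*sqrt(5623)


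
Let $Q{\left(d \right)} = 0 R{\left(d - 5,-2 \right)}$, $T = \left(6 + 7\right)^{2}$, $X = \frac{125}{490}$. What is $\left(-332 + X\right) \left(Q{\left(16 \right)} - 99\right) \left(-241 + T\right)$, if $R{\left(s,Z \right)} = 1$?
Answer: $- \frac{115869204}{49} \approx -2.3647 \cdot 10^{6}$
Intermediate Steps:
$X = \frac{25}{98}$ ($X = 125 \cdot \frac{1}{490} = \frac{25}{98} \approx 0.2551$)
$T = 169$ ($T = 13^{2} = 169$)
$Q{\left(d \right)} = 0$ ($Q{\left(d \right)} = 0 \cdot 1 = 0$)
$\left(-332 + X\right) \left(Q{\left(16 \right)} - 99\right) \left(-241 + T\right) = \left(-332 + \frac{25}{98}\right) \left(0 - 99\right) \left(-241 + 169\right) = - \frac{32511 \left(\left(-99\right) \left(-72\right)\right)}{98} = \left(- \frac{32511}{98}\right) 7128 = - \frac{115869204}{49}$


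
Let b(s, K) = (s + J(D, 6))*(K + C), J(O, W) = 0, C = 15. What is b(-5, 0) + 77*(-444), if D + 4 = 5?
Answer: -34263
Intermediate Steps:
D = 1 (D = -4 + 5 = 1)
b(s, K) = s*(15 + K) (b(s, K) = (s + 0)*(K + 15) = s*(15 + K))
b(-5, 0) + 77*(-444) = -5*(15 + 0) + 77*(-444) = -5*15 - 34188 = -75 - 34188 = -34263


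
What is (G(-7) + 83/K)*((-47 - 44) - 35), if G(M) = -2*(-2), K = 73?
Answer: -47250/73 ≈ -647.26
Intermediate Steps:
G(M) = 4
(G(-7) + 83/K)*((-47 - 44) - 35) = (4 + 83/73)*((-47 - 44) - 35) = (4 + 83*(1/73))*(-91 - 35) = (4 + 83/73)*(-126) = (375/73)*(-126) = -47250/73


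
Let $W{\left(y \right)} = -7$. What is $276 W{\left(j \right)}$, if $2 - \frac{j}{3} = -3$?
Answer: $-1932$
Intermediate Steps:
$j = 15$ ($j = 6 - -9 = 6 + 9 = 15$)
$276 W{\left(j \right)} = 276 \left(-7\right) = -1932$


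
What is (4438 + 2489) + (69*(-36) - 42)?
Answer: 4401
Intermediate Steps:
(4438 + 2489) + (69*(-36) - 42) = 6927 + (-2484 - 42) = 6927 - 2526 = 4401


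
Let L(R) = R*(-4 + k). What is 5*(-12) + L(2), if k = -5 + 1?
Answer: -76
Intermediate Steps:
k = -4
L(R) = -8*R (L(R) = R*(-4 - 4) = R*(-8) = -8*R)
5*(-12) + L(2) = 5*(-12) - 8*2 = -60 - 16 = -76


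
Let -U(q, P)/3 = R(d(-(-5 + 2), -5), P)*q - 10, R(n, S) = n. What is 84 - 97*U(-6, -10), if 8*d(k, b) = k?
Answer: -13923/4 ≈ -3480.8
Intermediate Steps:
d(k, b) = k/8
U(q, P) = 30 - 9*q/8 (U(q, P) = -3*(((-(-5 + 2))/8)*q - 10) = -3*(((-1*(-3))/8)*q - 10) = -3*(((1/8)*3)*q - 10) = -3*(3*q/8 - 10) = -3*(-10 + 3*q/8) = 30 - 9*q/8)
84 - 97*U(-6, -10) = 84 - 97*(30 - 9/8*(-6)) = 84 - 97*(30 + 27/4) = 84 - 97*147/4 = 84 - 14259/4 = -13923/4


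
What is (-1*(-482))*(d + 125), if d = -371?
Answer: -118572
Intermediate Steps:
(-1*(-482))*(d + 125) = (-1*(-482))*(-371 + 125) = 482*(-246) = -118572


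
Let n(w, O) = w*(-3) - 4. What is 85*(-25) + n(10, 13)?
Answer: -2159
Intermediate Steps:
n(w, O) = -4 - 3*w (n(w, O) = -3*w - 4 = -4 - 3*w)
85*(-25) + n(10, 13) = 85*(-25) + (-4 - 3*10) = -2125 + (-4 - 30) = -2125 - 34 = -2159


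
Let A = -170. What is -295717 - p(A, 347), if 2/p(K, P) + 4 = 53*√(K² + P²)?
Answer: -124026360902913/419408965 - 106*√149309/419408965 ≈ -2.9572e+5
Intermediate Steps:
p(K, P) = 2/(-4 + 53*√(K² + P²))
-295717 - p(A, 347) = -295717 - 2/(-4 + 53*√((-170)² + 347²)) = -295717 - 2/(-4 + 53*√(28900 + 120409)) = -295717 - 2/(-4 + 53*√149309)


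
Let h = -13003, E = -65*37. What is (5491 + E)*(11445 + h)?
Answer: -4807988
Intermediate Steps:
E = -2405
(5491 + E)*(11445 + h) = (5491 - 2405)*(11445 - 13003) = 3086*(-1558) = -4807988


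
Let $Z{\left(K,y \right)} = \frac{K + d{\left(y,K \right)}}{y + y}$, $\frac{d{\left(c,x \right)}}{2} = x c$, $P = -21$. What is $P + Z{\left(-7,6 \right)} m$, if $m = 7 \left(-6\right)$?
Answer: $\frac{595}{2} \approx 297.5$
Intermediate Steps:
$d{\left(c,x \right)} = 2 c x$ ($d{\left(c,x \right)} = 2 x c = 2 c x$)
$Z{\left(K,y \right)} = \frac{K + 2 K y}{2 y}$ ($Z{\left(K,y \right)} = \frac{K + 2 y K}{y + y} = \frac{K + 2 K y}{2 y}$)
$m = -42$
$P + Z{\left(-7,6 \right)} m = -21 + \left(-7 + \frac{1}{2} \left(-7\right) \frac{1}{6}\right) \left(-42\right) = -21 + \left(-7 - \frac{7}{12}\right) \left(-42\right) = -21 - - \frac{637}{2} = -21 + \frac{637}{2} = \frac{595}{2}$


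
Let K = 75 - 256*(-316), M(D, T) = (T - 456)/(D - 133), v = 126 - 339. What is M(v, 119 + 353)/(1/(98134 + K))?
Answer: -1432840/173 ≈ -8282.3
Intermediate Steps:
v = -213
M(D, T) = (-456 + T)/(-133 + D)
K = 80971 (K = 75 + 80896 = 80971)
M(v, 119 + 353)/(1/(98134 + K)) = ((-456 + (119 + 353))/(-133 - 213))/(1/(98134 + 80971)) = ((-456 + 472)/(-346))/(1/179105) = (-1/346*16)/(1/179105) = -8/173*179105 = -1432840/173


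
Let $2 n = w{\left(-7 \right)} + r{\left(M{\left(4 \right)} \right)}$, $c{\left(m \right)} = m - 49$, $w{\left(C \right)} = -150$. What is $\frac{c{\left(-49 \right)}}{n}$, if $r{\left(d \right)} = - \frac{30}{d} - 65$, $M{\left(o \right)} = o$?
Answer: $\frac{392}{445} \approx 0.8809$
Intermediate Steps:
$r{\left(d \right)} = -65 - \frac{30}{d}$
$c{\left(m \right)} = -49 + m$
$n = - \frac{445}{4}$ ($n = \frac{-150 - \left(65 + \frac{30}{4}\right)}{2} = \frac{-150 - \frac{145}{2}}{2} = \frac{1}{2} \left(- \frac{445}{2}\right) = - \frac{445}{4} \approx -111.25$)
$\frac{c{\left(-49 \right)}}{n} = \frac{-49 - 49}{- \frac{445}{4}} = \left(-98\right) \left(- \frac{4}{445}\right) = \frac{392}{445}$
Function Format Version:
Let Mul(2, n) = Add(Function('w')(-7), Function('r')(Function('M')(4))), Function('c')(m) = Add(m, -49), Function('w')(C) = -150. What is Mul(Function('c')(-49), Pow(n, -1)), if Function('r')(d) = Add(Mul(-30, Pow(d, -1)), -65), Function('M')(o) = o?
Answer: Rational(392, 445) ≈ 0.88090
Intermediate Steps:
Function('r')(d) = Add(-65, Mul(-30, Pow(d, -1)))
Function('c')(m) = Add(-49, m)
n = Rational(-445, 4) (n = Mul(Rational(1, 2), Add(-150, Add(-65, Mul(-30, Pow(4, -1))))) = Mul(Rational(1, 2), Add(-150, Add(-65, Mul(-30, Rational(1, 4))))) = Mul(Rational(1, 2), Add(-150, Add(-65, Rational(-15, 2)))) = Mul(Rational(1, 2), Add(-150, Rational(-145, 2))) = Mul(Rational(1, 2), Rational(-445, 2)) = Rational(-445, 4) ≈ -111.25)
Mul(Function('c')(-49), Pow(n, -1)) = Mul(Add(-49, -49), Pow(Rational(-445, 4), -1)) = Mul(-98, Rational(-4, 445)) = Rational(392, 445)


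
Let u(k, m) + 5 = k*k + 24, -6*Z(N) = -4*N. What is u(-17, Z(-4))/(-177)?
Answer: -308/177 ≈ -1.7401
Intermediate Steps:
Z(N) = 2*N/3 (Z(N) = -(-2)*N/3 = 2*N/3)
u(k, m) = 19 + k² (u(k, m) = -5 + (k*k + 24) = -5 + (k² + 24) = -5 + (24 + k²) = 19 + k²)
u(-17, Z(-4))/(-177) = (19 + (-17)²)/(-177) = (19 + 289)*(-1/177) = 308*(-1/177) = -308/177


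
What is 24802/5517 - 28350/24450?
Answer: 3000013/899271 ≈ 3.3360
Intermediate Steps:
24802/5517 - 28350/24450 = 24802*(1/5517) - 28350*1/24450 = 24802/5517 - 189/163 = 3000013/899271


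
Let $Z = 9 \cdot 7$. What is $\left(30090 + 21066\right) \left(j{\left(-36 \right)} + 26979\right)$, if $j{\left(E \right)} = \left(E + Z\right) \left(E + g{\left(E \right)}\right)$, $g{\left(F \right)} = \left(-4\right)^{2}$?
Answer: $1352513484$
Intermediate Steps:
$Z = 63$
$g{\left(F \right)} = 16$
$j{\left(E \right)} = \left(16 + E\right) \left(63 + E\right)$ ($j{\left(E \right)} = \left(E + 63\right) \left(E + 16\right) = \left(63 + E\right) \left(16 + E\right) = \left(16 + E\right) \left(63 + E\right)$)
$\left(30090 + 21066\right) \left(j{\left(-36 \right)} + 26979\right) = \left(30090 + 21066\right) \left(\left(1008 + \left(-36\right)^{2} + 79 \left(-36\right)\right) + 26979\right) = 51156 \left(\left(1008 + 1296 - 2844\right) + 26979\right) = 51156 \left(-540 + 26979\right) = 51156 \cdot 26439 = 1352513484$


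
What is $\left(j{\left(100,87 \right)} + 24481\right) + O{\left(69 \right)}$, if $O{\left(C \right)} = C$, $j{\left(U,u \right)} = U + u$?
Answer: $24737$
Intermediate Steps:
$\left(j{\left(100,87 \right)} + 24481\right) + O{\left(69 \right)} = \left(\left(100 + 87\right) + 24481\right) + 69 = \left(187 + 24481\right) + 69 = 24668 + 69 = 24737$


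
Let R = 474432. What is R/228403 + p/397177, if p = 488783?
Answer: 42867568859/12959488333 ≈ 3.3078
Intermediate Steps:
R/228403 + p/397177 = 474432/228403 + 488783/397177 = 474432*(1/228403) + 488783*(1/397177) = 67776/32629 + 488783/397177 = 42867568859/12959488333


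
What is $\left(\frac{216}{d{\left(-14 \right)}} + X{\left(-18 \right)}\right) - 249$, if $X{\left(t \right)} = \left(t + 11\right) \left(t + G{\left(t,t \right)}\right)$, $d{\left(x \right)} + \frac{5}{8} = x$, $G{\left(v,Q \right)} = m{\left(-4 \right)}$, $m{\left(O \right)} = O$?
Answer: $- \frac{1427}{13} \approx -109.77$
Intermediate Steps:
$G{\left(v,Q \right)} = -4$
$d{\left(x \right)} = - \frac{5}{8} + x$
$X{\left(t \right)} = \left(-4 + t\right) \left(11 + t\right)$ ($X{\left(t \right)} = \left(t + 11\right) \left(t - 4\right) = \left(11 + t\right) \left(-4 + t\right) = \left(-4 + t\right) \left(11 + t\right)$)
$\left(\frac{216}{d{\left(-14 \right)}} + X{\left(-18 \right)}\right) - 249 = \left(\frac{216}{- \frac{5}{8} - 14} + \left(-44 + \left(-18\right)^{2} + 7 \left(-18\right)\right)\right) - 249 = \left(\frac{216}{- \frac{117}{8}} - -154\right) - 249 = \left(216 \left(- \frac{8}{117}\right) + 154\right) - 249 = \left(- \frac{192}{13} + 154\right) - 249 = \frac{1810}{13} - 249 = - \frac{1427}{13}$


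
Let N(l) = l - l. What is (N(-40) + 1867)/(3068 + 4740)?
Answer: 1867/7808 ≈ 0.23911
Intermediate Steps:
N(l) = 0
(N(-40) + 1867)/(3068 + 4740) = (0 + 1867)/(3068 + 4740) = 1867/7808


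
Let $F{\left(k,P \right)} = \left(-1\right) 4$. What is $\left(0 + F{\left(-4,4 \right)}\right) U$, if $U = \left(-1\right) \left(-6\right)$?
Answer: $-24$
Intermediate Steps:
$U = 6$
$F{\left(k,P \right)} = -4$
$\left(0 + F{\left(-4,4 \right)}\right) U = \left(0 - 4\right) 6 = \left(-4\right) 6 = -24$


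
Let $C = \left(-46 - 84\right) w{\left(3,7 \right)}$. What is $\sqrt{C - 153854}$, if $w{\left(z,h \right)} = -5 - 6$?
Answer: $6 i \sqrt{4234} \approx 390.42 i$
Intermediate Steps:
$w{\left(z,h \right)} = -11$
$C = 1430$ ($C = \left(-46 - 84\right) \left(-11\right) = \left(-130\right) \left(-11\right) = 1430$)
$\sqrt{C - 153854} = \sqrt{1430 - 153854} = \sqrt{-152424} = 6 i \sqrt{4234}$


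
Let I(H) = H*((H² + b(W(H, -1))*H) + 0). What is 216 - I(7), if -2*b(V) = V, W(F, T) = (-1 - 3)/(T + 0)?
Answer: -29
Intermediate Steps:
W(F, T) = -4/T
b(V) = -V/2
I(H) = H*(H² - 2*H) (I(H) = H*((H² + (-(-2)/(-1))*H) + 0) = H*((H² + (-(-2)*(-1))*H) + 0) = H*((H² + (-½*4)*H) + 0) = H*((H² - 2*H) + 0) = H*(H² - 2*H))
216 - I(7) = 216 - 7²*(-2 + 7) = 216 - 49*5 = 216 - 1*245 = 216 - 245 = -29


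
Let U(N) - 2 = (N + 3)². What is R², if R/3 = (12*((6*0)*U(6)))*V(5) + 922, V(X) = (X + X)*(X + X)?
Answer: 7650756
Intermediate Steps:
U(N) = 2 + (3 + N)² (U(N) = 2 + (N + 3)² = 2 + (3 + N)²)
V(X) = 4*X² (V(X) = (2*X)*(2*X) = 4*X²)
R = 2766 (R = 3*((12*((6*0)*(2 + (3 + 6)²)))*(4*5²) + 922) = 3*((12*(0*(2 + 9²)))*(4*25) + 922) = 3*((12*(0*(2 + 81)))*100 + 922) = 3*((12*(0*83))*100 + 922) = 3*((12*0)*100 + 922) = 3*(0*100 + 922) = 3*(0 + 922) = 3*922 = 2766)
R² = 2766² = 7650756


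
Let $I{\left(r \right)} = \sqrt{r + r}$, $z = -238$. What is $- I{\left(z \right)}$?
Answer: $- 2 i \sqrt{119} \approx - 21.817 i$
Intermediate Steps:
$I{\left(r \right)} = \sqrt{2} \sqrt{r}$ ($I{\left(r \right)} = \sqrt{2 r} = \sqrt{2} \sqrt{r}$)
$- I{\left(z \right)} = - \sqrt{2} \sqrt{-238} = - \sqrt{2} i \sqrt{238} = - 2 i \sqrt{119}$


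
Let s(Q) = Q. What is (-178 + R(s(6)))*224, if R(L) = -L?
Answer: -41216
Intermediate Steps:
(-178 + R(s(6)))*224 = (-178 - 1*6)*224 = (-178 - 6)*224 = -184*224 = -41216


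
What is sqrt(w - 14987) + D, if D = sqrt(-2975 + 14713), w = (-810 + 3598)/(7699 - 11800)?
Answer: sqrt(11738) + 5*I*sqrt(10082632479)/4101 ≈ 108.34 + 122.42*I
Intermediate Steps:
w = -2788/4101 (w = 2788/(-4101) = 2788*(-1/4101) = -2788/4101 ≈ -0.67983)
D = sqrt(11738) ≈ 108.34
sqrt(w - 14987) + D = sqrt(-2788/4101 - 14987) + sqrt(11738) = sqrt(-61464475/4101) + sqrt(11738) = 5*I*sqrt(10082632479)/4101 + sqrt(11738) = sqrt(11738) + 5*I*sqrt(10082632479)/4101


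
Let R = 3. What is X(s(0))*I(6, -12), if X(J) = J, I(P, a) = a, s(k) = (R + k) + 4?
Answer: -84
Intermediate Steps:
s(k) = 7 + k (s(k) = (3 + k) + 4 = 7 + k)
X(s(0))*I(6, -12) = (7 + 0)*(-12) = 7*(-12) = -84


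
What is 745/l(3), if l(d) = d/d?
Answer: 745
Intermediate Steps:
l(d) = 1
745/l(3) = 745/1 = 745*1 = 745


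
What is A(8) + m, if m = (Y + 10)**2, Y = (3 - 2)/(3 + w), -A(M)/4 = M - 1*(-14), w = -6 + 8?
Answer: 401/25 ≈ 16.040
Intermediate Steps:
w = 2
A(M) = -56 - 4*M (A(M) = -4*(M - 1*(-14)) = -4*(M + 14) = -4*(14 + M) = -56 - 4*M)
Y = 1/5 (Y = (3 - 2)/(3 + 2) = 1/5 ≈ 0.20000)
m = 2601/25 (m = (1/5 + 10)**2 = (51/5)**2 = 2601/25 ≈ 104.04)
A(8) + m = (-56 - 4*8) + 2601/25 = (-56 - 32) + 2601/25 = -88 + 2601/25 = 401/25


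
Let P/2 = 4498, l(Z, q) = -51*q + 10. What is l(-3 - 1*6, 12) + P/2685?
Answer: -1607374/2685 ≈ -598.65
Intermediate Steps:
l(Z, q) = 10 - 51*q
P = 8996 (P = 2*4498 = 8996)
l(-3 - 1*6, 12) + P/2685 = (10 - 51*12) + 8996/2685 = (10 - 612) + 8996*(1/2685) = -602 + 8996/2685 = -1607374/2685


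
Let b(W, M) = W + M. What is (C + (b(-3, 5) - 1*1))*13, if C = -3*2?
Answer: -65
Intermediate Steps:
b(W, M) = M + W
C = -6
(C + (b(-3, 5) - 1*1))*13 = (-6 + ((5 - 3) - 1*1))*13 = (-6 + (2 - 1))*13 = (-6 + 1)*13 = -5*13 = -65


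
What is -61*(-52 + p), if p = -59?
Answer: 6771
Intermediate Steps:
-61*(-52 + p) = -61*(-52 - 59) = -61*(-111) = 6771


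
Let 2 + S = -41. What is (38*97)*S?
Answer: -158498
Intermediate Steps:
S = -43 (S = -2 - 41 = -43)
(38*97)*S = (38*97)*(-43) = 3686*(-43) = -158498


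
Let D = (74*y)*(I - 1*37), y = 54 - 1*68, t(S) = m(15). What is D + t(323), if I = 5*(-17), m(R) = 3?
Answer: 126395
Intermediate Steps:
I = -85
t(S) = 3
y = -14 (y = 54 - 68 = -14)
D = 126392 (D = (74*(-14))*(-85 - 1*37) = -1036*(-85 - 37) = -1036*(-122) = 126392)
D + t(323) = 126392 + 3 = 126395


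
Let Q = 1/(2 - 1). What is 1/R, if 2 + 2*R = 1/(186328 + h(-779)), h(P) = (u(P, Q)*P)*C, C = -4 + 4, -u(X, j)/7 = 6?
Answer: -372656/372655 ≈ -1.0000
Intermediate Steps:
Q = 1 (Q = 1/1 = 1)
u(X, j) = -42 (u(X, j) = -7*6 = -42)
C = 0
h(P) = 0 (h(P) = -42*P*0 = 0)
R = -372655/372656 (R = -1 + 1/(2*(186328 + 0)) = -1 + (½)/186328 = -1 + (½)*(1/186328) = -1 + 1/372656 = -372655/372656 ≈ -1.0000)
1/R = 1/(-372655/372656) = -372656/372655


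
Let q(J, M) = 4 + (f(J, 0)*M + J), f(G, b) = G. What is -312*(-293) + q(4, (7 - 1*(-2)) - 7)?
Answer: 91432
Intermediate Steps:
q(J, M) = 4 + J + J*M (q(J, M) = 4 + (J*M + J) = 4 + (J + J*M) = 4 + J + J*M)
-312*(-293) + q(4, (7 - 1*(-2)) - 7) = -312*(-293) + (4 + 4 + 4*((7 - 1*(-2)) - 7)) = 91416 + (4 + 4 + 4*((7 + 2) - 7)) = 91416 + (4 + 4 + 4*(9 - 7)) = 91416 + (4 + 4 + 4*2) = 91416 + (4 + 4 + 8) = 91416 + 16 = 91432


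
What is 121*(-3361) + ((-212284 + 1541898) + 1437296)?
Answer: 2360229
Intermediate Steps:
121*(-3361) + ((-212284 + 1541898) + 1437296) = -406681 + (1329614 + 1437296) = -406681 + 2766910 = 2360229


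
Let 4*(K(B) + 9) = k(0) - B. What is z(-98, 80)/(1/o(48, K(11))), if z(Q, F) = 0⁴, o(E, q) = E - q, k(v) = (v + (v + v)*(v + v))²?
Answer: 0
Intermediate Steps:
k(v) = (v + 4*v²)² (k(v) = (v + (2*v)*(2*v))² = (v + 4*v²)²)
K(B) = -9 - B/4 (K(B) = -9 + (0²*(1 + 4*0)² - B)/4 = -9 + (0*(1 + 0)² - B)/4 = -9 + (0*1² - B)/4 = -9 + (0*1 - B)/4 = -9 + (0 - B)/4 = -9 + (-B)/4 = -9 - B/4)
z(Q, F) = 0
z(-98, 80)/(1/o(48, K(11))) = 0/(1/(48 - (-9 - ¼*11))) = 0/(1/(48 - (-9 - 11/4))) = 0/(1/(48 - 1*(-47/4))) = 0/(1/(48 + 47/4)) = 0/(1/(239/4)) = 0/(4/239) = 0*(239/4) = 0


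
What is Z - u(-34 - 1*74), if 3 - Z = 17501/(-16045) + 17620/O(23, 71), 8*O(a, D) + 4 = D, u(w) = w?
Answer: -2141203968/1075015 ≈ -1991.8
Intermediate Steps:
O(a, D) = -½ + D/8
Z = -2257305588/1075015 (Z = 3 - (17501/(-16045) + 17620/(-½ + (⅛)*71)) = 3 - (17501*(-1/16045) + 17620/(-½ + 71/8)) = 3 - (-17501/16045 + 17620/(67/8)) = 3 - (-17501/16045 + 17620*(8/67)) = 3 - (-17501/16045 + 140960/67) = 3 - 1*2260530633/1075015 = 3 - 2260530633/1075015 = -2257305588/1075015 ≈ -2099.8)
Z - u(-34 - 1*74) = -2257305588/1075015 - (-34 - 1*74) = -2257305588/1075015 - (-34 - 74) = -2257305588/1075015 - 1*(-108) = -2257305588/1075015 + 108 = -2141203968/1075015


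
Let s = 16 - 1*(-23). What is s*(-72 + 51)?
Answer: -819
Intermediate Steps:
s = 39 (s = 16 + 23 = 39)
s*(-72 + 51) = 39*(-72 + 51) = 39*(-21) = -819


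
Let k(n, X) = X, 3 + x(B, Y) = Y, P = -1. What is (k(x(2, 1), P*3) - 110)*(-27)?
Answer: 3051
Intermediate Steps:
x(B, Y) = -3 + Y
(k(x(2, 1), P*3) - 110)*(-27) = (-1*3 - 110)*(-27) = (-3 - 110)*(-27) = -113*(-27) = 3051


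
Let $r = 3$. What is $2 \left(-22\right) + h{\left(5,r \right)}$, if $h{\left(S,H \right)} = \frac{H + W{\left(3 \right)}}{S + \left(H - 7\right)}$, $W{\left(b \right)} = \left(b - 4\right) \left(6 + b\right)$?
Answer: $-50$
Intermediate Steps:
$W{\left(b \right)} = \left(-4 + b\right) \left(6 + b\right)$
$h{\left(S,H \right)} = \frac{-9 + H}{-7 + H + S}$ ($h{\left(S,H \right)} = \frac{H + \left(-24 + 3^{2} + 2 \cdot 3\right)}{S + \left(H - 7\right)} = \frac{H + \left(-24 + 9 + 6\right)}{S + \left(-7 + H\right)} = \frac{H - 9}{-7 + H + S} = \frac{-9 + H}{-7 + H + S}$)
$2 \left(-22\right) + h{\left(5,r \right)} = 2 \left(-22\right) + \frac{-9 + 3}{-7 + 3 + 5} = -44 + 1^{-1} \left(-6\right) = -44 + 1 \left(-6\right) = -44 - 6 = -50$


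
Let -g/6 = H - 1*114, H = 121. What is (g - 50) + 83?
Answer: -9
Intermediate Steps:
g = -42 (g = -6*(121 - 1*114) = -6*(121 - 114) = -6*7 = -42)
(g - 50) + 83 = (-42 - 50) + 83 = -92 + 83 = -9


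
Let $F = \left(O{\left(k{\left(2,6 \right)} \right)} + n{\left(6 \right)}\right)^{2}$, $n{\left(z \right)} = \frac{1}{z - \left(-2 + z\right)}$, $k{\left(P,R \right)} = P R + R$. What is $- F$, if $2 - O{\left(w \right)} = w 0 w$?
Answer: $- \frac{25}{4} \approx -6.25$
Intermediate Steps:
$k{\left(P,R \right)} = R + P R$
$n{\left(z \right)} = \frac{1}{2}$
$O{\left(w \right)} = 2$ ($O{\left(w \right)} = 2 - w 0 w = 2 - 0 w = 2 - 0 = 2 + 0 = 2$)
$F = \frac{25}{4}$ ($F = \left(2 + \frac{1}{2}\right)^{2} = \left(\frac{5}{2}\right)^{2} = \frac{25}{4} \approx 6.25$)
$- F = \left(-1\right) \frac{25}{4} = - \frac{25}{4}$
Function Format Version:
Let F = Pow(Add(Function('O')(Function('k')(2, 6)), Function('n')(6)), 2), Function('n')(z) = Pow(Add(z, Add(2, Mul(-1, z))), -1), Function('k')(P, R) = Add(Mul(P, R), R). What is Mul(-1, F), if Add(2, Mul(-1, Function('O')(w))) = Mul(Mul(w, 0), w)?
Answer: Rational(-25, 4) ≈ -6.2500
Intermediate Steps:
Function('k')(P, R) = Add(R, Mul(P, R))
Function('n')(z) = Rational(1, 2) (Function('n')(z) = Pow(2, -1) = Rational(1, 2))
Function('O')(w) = 2 (Function('O')(w) = Add(2, Mul(-1, Mul(Mul(w, 0), w))) = Add(2, Mul(-1, Mul(0, w))) = Add(2, Mul(-1, 0)) = Add(2, 0) = 2)
F = Rational(25, 4) (F = Pow(Add(2, Rational(1, 2)), 2) = Pow(Rational(5, 2), 2) = Rational(25, 4) ≈ 6.2500)
Mul(-1, F) = Mul(-1, Rational(25, 4)) = Rational(-25, 4)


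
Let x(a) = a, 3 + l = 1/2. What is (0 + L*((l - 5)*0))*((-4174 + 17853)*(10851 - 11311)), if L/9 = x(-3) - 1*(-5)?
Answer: 0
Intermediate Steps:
l = -5/2 (l = -3 + 1/2 = -5/2 ≈ -2.5000)
L = 18 (L = 9*(-3 - 1*(-5)) = 9*(-3 + 5) = 9*2 = 18)
(0 + L*((l - 5)*0))*((-4174 + 17853)*(10851 - 11311)) = (0 + 18*((-5/2 - 5)*0))*((-4174 + 17853)*(10851 - 11311)) = (0 + 18*(-15/2*0))*(13679*(-460)) = (0 + 18*0)*(-6292340) = (0 + 0)*(-6292340) = 0*(-6292340) = 0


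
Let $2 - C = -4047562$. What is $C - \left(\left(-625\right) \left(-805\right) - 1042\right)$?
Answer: $3545481$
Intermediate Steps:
$C = 4047564$ ($C = 2 - -4047562 = 2 + 4047562 = 4047564$)
$C - \left(\left(-625\right) \left(-805\right) - 1042\right) = 4047564 - \left(\left(-625\right) \left(-805\right) - 1042\right) = 4047564 - \left(503125 - 1042\right) = 4047564 - 502083 = 3545481$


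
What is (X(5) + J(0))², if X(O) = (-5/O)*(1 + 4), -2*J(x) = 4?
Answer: 49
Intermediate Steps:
J(x) = -2 (J(x) = -½*4 = -2)
X(O) = -25/O (X(O) = -5/O*5 = -25/O)
(X(5) + J(0))² = (-25/5 - 2)² = (-25*⅕ - 2)² = (-5 - 2)² = (-7)² = 49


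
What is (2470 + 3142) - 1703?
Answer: 3909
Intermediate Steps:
(2470 + 3142) - 1703 = 5612 - 1703 = 3909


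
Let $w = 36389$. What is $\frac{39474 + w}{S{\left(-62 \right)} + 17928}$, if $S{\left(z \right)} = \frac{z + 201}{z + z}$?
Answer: $\frac{9407012}{2222933} \approx 4.2318$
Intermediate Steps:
$S{\left(z \right)} = \frac{201 + z}{2 z}$
$\frac{39474 + w}{S{\left(-62 \right)} + 17928} = \frac{39474 + 36389}{\frac{201 - 62}{2 \left(-62\right)} + 17928} = \frac{75863}{\frac{1}{2} \left(- \frac{1}{62}\right) 139 + 17928} = \frac{75863}{- \frac{139}{124} + 17928} = \frac{75863}{\frac{2222933}{124}} = 75863 \cdot \frac{124}{2222933} = \frac{9407012}{2222933}$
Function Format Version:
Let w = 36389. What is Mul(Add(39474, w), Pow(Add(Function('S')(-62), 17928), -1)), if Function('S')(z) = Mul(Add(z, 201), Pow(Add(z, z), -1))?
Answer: Rational(9407012, 2222933) ≈ 4.2318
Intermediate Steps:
Function('S')(z) = Mul(Rational(1, 2), Pow(z, -1), Add(201, z)) (Function('S')(z) = Mul(Add(201, z), Pow(Mul(2, z), -1)) = Mul(Add(201, z), Mul(Rational(1, 2), Pow(z, -1))) = Mul(Rational(1, 2), Pow(z, -1), Add(201, z)))
Mul(Add(39474, w), Pow(Add(Function('S')(-62), 17928), -1)) = Mul(Add(39474, 36389), Pow(Add(Mul(Rational(1, 2), Pow(-62, -1), Add(201, -62)), 17928), -1)) = Mul(75863, Pow(Add(Mul(Rational(1, 2), Rational(-1, 62), 139), 17928), -1)) = Mul(75863, Pow(Add(Rational(-139, 124), 17928), -1)) = Mul(75863, Pow(Rational(2222933, 124), -1)) = Mul(75863, Rational(124, 2222933)) = Rational(9407012, 2222933)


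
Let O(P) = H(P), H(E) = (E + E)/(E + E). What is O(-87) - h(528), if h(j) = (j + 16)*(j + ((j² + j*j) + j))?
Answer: -303891455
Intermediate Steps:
H(E) = 1 (H(E) = (2*E)/((2*E)) = (2*E)*(1/(2*E)) = 1)
O(P) = 1
h(j) = (16 + j)*(2*j + 2*j²) (h(j) = (16 + j)*(j + ((j² + j²) + j)) = (16 + j)*(j + (2*j² + j)) = (16 + j)*(j + (j + 2*j²)) = (16 + j)*(2*j + 2*j²))
O(-87) - h(528) = 1 - 2*528*(16 + 528² + 17*528) = 1 - 2*528*(16 + 278784 + 8976) = 1 - 2*528*287776 = 1 - 1*303891456 = 1 - 303891456 = -303891455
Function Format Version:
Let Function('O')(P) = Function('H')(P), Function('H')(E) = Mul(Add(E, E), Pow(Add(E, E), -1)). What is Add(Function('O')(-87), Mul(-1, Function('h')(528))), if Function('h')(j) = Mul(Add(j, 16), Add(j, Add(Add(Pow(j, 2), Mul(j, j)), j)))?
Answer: -303891455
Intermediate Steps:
Function('H')(E) = 1 (Function('H')(E) = Mul(Mul(2, E), Pow(Mul(2, E), -1)) = Mul(Mul(2, E), Mul(Rational(1, 2), Pow(E, -1))) = 1)
Function('O')(P) = 1
Function('h')(j) = Mul(Add(16, j), Add(Mul(2, j), Mul(2, Pow(j, 2)))) (Function('h')(j) = Mul(Add(16, j), Add(j, Add(Add(Pow(j, 2), Pow(j, 2)), j))) = Mul(Add(16, j), Add(j, Add(Mul(2, Pow(j, 2)), j))) = Mul(Add(16, j), Add(j, Add(j, Mul(2, Pow(j, 2))))) = Mul(Add(16, j), Add(Mul(2, j), Mul(2, Pow(j, 2)))))
Add(Function('O')(-87), Mul(-1, Function('h')(528))) = Add(1, Mul(-1, Mul(2, 528, Add(16, Pow(528, 2), Mul(17, 528))))) = Add(1, Mul(-1, Mul(2, 528, Add(16, 278784, 8976)))) = Add(1, Mul(-1, Mul(2, 528, 287776))) = Add(1, Mul(-1, 303891456)) = Add(1, -303891456) = -303891455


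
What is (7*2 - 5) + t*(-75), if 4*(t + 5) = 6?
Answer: 543/2 ≈ 271.50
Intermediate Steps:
t = -7/2 (t = -5 + (¼)*6 = -5 + 3/2 = -7/2 ≈ -3.5000)
(7*2 - 5) + t*(-75) = (7*2 - 5) - 7/2*(-75) = (14 - 5) + 525/2 = 9 + 525/2 = 543/2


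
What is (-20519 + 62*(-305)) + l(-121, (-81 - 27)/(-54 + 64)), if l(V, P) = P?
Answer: -197199/5 ≈ -39440.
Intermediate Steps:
(-20519 + 62*(-305)) + l(-121, (-81 - 27)/(-54 + 64)) = (-20519 + 62*(-305)) + (-81 - 27)/(-54 + 64) = (-20519 - 18910) - 108/10 = -39429 - 108*1/10 = -39429 - 54/5 = -197199/5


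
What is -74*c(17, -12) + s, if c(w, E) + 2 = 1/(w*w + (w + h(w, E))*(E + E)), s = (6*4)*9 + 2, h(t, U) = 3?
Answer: 69980/191 ≈ 366.39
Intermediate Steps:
s = 218 (s = 24*9 + 2 = 216 + 2 = 218)
c(w, E) = -2 + 1/(w² + 2*E*(3 + w)) (c(w, E) = -2 + 1/(w*w + (w + 3)*(E + E)) = -2 + 1/(w² + (3 + w)*(2*E)) = -2 + 1/(w² + 2*E*(3 + w)))
-74*c(17, -12) + s = -74*(1 - 12*(-12) - 2*17² - 4*(-12)*17)/(17² + 6*(-12) + 2*(-12)*17) + 218 = -74*(1 + 144 - 2*289 + 816)/(289 - 72 - 408) + 218 = -74*(1 + 144 - 578 + 816)/(-191) + 218 = -(-74)*383/191 + 218 = -74*(-383/191) + 218 = 28342/191 + 218 = 69980/191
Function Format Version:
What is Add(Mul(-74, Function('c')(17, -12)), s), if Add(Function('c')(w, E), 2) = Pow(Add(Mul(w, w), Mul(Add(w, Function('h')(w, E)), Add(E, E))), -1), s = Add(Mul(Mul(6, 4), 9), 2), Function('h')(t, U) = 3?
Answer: Rational(69980, 191) ≈ 366.39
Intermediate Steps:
s = 218 (s = Add(Mul(24, 9), 2) = Add(216, 2) = 218)
Function('c')(w, E) = Add(-2, Pow(Add(Pow(w, 2), Mul(2, E, Add(3, w))), -1)) (Function('c')(w, E) = Add(-2, Pow(Add(Mul(w, w), Mul(Add(w, 3), Add(E, E))), -1)) = Add(-2, Pow(Add(Pow(w, 2), Mul(Add(3, w), Mul(2, E))), -1)) = Add(-2, Pow(Add(Pow(w, 2), Mul(2, E, Add(3, w))), -1)))
Add(Mul(-74, Function('c')(17, -12)), s) = Add(Mul(-74, Mul(Pow(Add(Pow(17, 2), Mul(6, -12), Mul(2, -12, 17)), -1), Add(1, Mul(-12, -12), Mul(-2, Pow(17, 2)), Mul(-4, -12, 17)))), 218) = Add(Mul(-74, Mul(Pow(Add(289, -72, -408), -1), Add(1, 144, Mul(-2, 289), 816))), 218) = Add(Mul(-74, Mul(Pow(-191, -1), Add(1, 144, -578, 816))), 218) = Add(Mul(-74, Mul(Rational(-1, 191), 383)), 218) = Add(Mul(-74, Rational(-383, 191)), 218) = Add(Rational(28342, 191), 218) = Rational(69980, 191)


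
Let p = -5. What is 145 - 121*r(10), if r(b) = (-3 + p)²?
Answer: -7599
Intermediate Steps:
r(b) = 64 (r(b) = (-3 - 5)² = (-8)² = 64)
145 - 121*r(10) = 145 - 121*64 = 145 - 7744 = -7599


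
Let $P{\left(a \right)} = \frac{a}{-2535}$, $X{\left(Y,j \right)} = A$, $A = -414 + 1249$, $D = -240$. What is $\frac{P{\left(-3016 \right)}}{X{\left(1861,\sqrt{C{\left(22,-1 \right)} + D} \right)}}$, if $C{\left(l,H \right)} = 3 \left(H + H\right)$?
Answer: $\frac{232}{162825} \approx 0.0014248$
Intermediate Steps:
$C{\left(l,H \right)} = 6 H$ ($C{\left(l,H \right)} = 3 \cdot 2 H = 6 H$)
$A = 835$
$X{\left(Y,j \right)} = 835$
$P{\left(a \right)} = - \frac{a}{2535}$ ($P{\left(a \right)} = a \left(- \frac{1}{2535}\right) = - \frac{a}{2535}$)
$\frac{P{\left(-3016 \right)}}{X{\left(1861,\sqrt{C{\left(22,-1 \right)} + D} \right)}} = \frac{\left(- \frac{1}{2535}\right) \left(-3016\right)}{835} = \frac{232}{195} \cdot \frac{1}{835} = \frac{232}{162825}$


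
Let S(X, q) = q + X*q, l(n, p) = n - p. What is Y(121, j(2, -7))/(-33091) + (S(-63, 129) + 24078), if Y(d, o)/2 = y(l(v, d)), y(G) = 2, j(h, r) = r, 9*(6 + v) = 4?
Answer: 532103276/33091 ≈ 16080.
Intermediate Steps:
v = -50/9 (v = -6 + (⅑)*4 = -6 + 4/9 = -50/9 ≈ -5.5556)
Y(d, o) = 4 (Y(d, o) = 2*2 = 4)
Y(121, j(2, -7))/(-33091) + (S(-63, 129) + 24078) = 4/(-33091) + (129*(1 - 63) + 24078) = 4*(-1/33091) + (129*(-62) + 24078) = -4/33091 + (-7998 + 24078) = -4/33091 + 16080 = 532103276/33091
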